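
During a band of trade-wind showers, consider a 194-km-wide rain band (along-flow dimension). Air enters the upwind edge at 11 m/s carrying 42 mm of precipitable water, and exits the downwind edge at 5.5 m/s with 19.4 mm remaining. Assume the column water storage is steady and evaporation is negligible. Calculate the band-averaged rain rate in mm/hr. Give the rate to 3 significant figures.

Column moisture flux per unit crosswind length is F = V × PW.
Inflow: F_in = 11 × 42 = 462 mm·m/s
Outflow: F_out = 5.5 × 19.4 = 106.7 mm·m/s
Steady-state rate R = (F_in − F_out)/L = (462 − 106.7) / 194000 m = 1.831e-03 mm/s.
R = 1.831e-03 × 3600 = 6.59 mm/hr.

R ≈ 6.59 mm/hr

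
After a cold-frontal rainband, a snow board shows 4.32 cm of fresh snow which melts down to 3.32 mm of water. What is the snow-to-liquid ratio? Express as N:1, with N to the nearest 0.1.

Ratio = snow depth / SWE = 43.2 mm / 3.32 mm = 13.0, i.e. 13.0:1.

ratio ≈ 13.0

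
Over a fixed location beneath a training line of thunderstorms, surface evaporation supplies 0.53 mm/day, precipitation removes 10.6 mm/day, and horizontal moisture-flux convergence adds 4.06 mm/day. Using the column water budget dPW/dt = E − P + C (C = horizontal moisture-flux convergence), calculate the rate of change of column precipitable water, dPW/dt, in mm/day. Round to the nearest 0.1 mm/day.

dPW/dt = E − P + C = 0.53 − 10.6 + (4.06) = -6.0 mm/day.

dPW/dt ≈ -6.0 mm/day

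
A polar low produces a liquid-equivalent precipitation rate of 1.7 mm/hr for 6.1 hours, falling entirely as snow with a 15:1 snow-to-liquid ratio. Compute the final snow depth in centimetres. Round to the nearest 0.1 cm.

snow depth ≈ 15.6 cm

Liquid-equivalent depth = 1.7 × 6.1 = 10.37 mm.
Snow depth = 10.37 mm × 15 = 155.55 mm = 15.6 cm.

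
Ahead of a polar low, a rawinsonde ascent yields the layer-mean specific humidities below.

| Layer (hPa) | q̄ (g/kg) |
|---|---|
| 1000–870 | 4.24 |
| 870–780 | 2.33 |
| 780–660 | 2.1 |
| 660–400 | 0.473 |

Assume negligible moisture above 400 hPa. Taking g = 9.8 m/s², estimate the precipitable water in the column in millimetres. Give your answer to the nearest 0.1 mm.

PW ≈ 11.6 mm

Precipitable water is the column-integrated vapour mass per unit area: PW = (1/g) Σ q̄ Δp, with q in kg/kg and Δp in Pa (1 kg/m² of water = 1 mm).
Layer 1000–870 hPa: Δp = 130 hPa = 13000 Pa, q̄ = 0.00424 kg/kg → 0.00424 × 13000 / 9.8 = 5.62 mm
Layer 870–780 hPa: Δp = 90 hPa = 9000 Pa, q̄ = 0.00233 kg/kg → 0.00233 × 9000 / 9.8 = 2.14 mm
Layer 780–660 hPa: Δp = 120 hPa = 12000 Pa, q̄ = 0.0021 kg/kg → 0.0021 × 12000 / 9.8 = 2.57 mm
Layer 660–400 hPa: Δp = 260 hPa = 26000 Pa, q̄ = 0.000473 kg/kg → 0.000473 × 26000 / 9.8 = 1.25 mm
PW = 5.62 + 2.14 + 2.57 + 1.25 = 11.58 ≈ 11.6 mm.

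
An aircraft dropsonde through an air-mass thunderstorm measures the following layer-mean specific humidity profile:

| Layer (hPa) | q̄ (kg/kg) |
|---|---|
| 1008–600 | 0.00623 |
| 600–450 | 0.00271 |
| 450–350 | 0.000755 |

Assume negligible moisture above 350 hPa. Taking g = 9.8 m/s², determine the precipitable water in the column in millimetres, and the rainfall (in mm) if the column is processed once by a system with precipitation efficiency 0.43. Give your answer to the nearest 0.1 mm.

Precipitable water is the column-integrated vapour mass per unit area: PW = (1/g) Σ q̄ Δp, with q in kg/kg and Δp in Pa (1 kg/m² of water = 1 mm).
Layer 1008–600 hPa: Δp = 408 hPa = 40800 Pa, q̄ = 0.00623 kg/kg → 0.00623 × 40800 / 9.8 = 25.94 mm
Layer 600–450 hPa: Δp = 150 hPa = 15000 Pa, q̄ = 0.00271 kg/kg → 0.00271 × 15000 / 9.8 = 4.15 mm
Layer 450–350 hPa: Δp = 100 hPa = 10000 Pa, q̄ = 0.000755 kg/kg → 0.000755 × 10000 / 9.8 = 0.77 mm
PW = 25.94 + 4.15 + 0.77 = 30.86 ≈ 30.9 mm.
Rainfall = ε × PW = 0.43 × 30.9 = 13.3 mm.

PW ≈ 30.9 mm; rainfall ≈ 13.3 mm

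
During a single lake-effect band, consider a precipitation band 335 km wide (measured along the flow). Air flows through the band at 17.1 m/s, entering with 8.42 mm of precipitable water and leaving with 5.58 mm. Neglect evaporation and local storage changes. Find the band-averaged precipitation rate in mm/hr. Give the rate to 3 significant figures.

R ≈ 0.522 mm/hr

Column moisture flux per unit crosswind length is F = V × PW.
Inflow: F_in = 17.1 × 8.42 = 143.982 mm·m/s
Outflow: F_out = 17.1 × 5.58 = 95.418 mm·m/s
Steady-state rate R = (F_in − F_out)/L = (143.982 − 95.418) / 335000 m = 1.450e-04 mm/s.
R = 1.450e-04 × 3600 = 0.522 mm/hr.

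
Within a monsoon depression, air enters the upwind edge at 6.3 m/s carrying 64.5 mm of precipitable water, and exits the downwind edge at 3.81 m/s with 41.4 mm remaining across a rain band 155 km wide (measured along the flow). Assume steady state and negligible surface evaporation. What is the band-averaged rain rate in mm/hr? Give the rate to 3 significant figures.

R ≈ 5.77 mm/hr

Column moisture flux per unit crosswind length is F = V × PW.
Inflow: F_in = 6.3 × 64.5 = 406.35 mm·m/s
Outflow: F_out = 3.81 × 41.4 = 157.734 mm·m/s
Steady-state rate R = (F_in − F_out)/L = (406.35 − 157.734) / 155000 m = 1.604e-03 mm/s.
R = 1.604e-03 × 3600 = 5.77 mm/hr.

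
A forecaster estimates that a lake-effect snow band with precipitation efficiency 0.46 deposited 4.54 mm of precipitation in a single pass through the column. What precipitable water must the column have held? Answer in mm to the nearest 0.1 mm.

PW = precipitation / ε = 4.54 / 0.46 = 9.9 mm.

PW ≈ 9.9 mm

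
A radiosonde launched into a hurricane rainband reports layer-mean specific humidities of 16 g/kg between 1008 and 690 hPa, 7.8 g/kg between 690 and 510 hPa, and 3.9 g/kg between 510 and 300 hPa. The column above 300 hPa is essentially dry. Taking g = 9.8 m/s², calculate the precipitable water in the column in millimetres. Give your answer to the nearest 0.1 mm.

Precipitable water is the column-integrated vapour mass per unit area: PW = (1/g) Σ q̄ Δp, with q in kg/kg and Δp in Pa (1 kg/m² of water = 1 mm).
Layer 1008–690 hPa: Δp = 318 hPa = 31800 Pa, q̄ = 0.016 kg/kg → 0.016 × 31800 / 9.8 = 51.92 mm
Layer 690–510 hPa: Δp = 180 hPa = 18000 Pa, q̄ = 0.0078 kg/kg → 0.0078 × 18000 / 9.8 = 14.33 mm
Layer 510–300 hPa: Δp = 210 hPa = 21000 Pa, q̄ = 0.0039 kg/kg → 0.0039 × 21000 / 9.8 = 8.36 mm
PW = 51.92 + 14.33 + 8.36 = 74.61 ≈ 74.6 mm.

PW ≈ 74.6 mm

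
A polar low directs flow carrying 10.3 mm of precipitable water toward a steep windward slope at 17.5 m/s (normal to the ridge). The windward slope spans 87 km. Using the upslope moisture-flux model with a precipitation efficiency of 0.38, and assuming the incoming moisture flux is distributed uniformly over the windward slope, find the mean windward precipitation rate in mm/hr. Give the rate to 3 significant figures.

R ≈ 2.83 mm/hr

Incoming column moisture flux per unit ridge length: F = V × PW = 17.5 × 10.3 = 180.25 mm·m/s.
Spread over the 87 km slope with efficiency ε = 0.38: R = ε·F/W = 0.38 × 180.25 / 87000 m = 7.873e-04 mm/s.
R = 7.873e-04 × 3600 = 2.83 mm/hr.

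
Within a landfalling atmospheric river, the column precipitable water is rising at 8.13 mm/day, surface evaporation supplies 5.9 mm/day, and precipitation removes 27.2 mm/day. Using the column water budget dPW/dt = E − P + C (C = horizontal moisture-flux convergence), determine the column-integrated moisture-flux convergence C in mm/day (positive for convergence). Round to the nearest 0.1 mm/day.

dPW/dt = +8.13 mm/day.
C = dPW/dt − E + P = (+8.13) − 5.9 + 27.2 = 29.4 mm/day.

C ≈ 29.4 mm/day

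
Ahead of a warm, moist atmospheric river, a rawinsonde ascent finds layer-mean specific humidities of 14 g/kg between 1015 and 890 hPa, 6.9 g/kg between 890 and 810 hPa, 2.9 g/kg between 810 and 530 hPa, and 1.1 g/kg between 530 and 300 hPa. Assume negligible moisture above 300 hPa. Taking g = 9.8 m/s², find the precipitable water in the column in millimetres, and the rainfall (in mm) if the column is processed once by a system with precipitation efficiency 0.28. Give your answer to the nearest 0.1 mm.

PW ≈ 34.4 mm; rainfall ≈ 9.6 mm

Precipitable water is the column-integrated vapour mass per unit area: PW = (1/g) Σ q̄ Δp, with q in kg/kg and Δp in Pa (1 kg/m² of water = 1 mm).
Layer 1015–890 hPa: Δp = 125 hPa = 12500 Pa, q̄ = 0.014 kg/kg → 0.014 × 12500 / 9.8 = 17.86 mm
Layer 890–810 hPa: Δp = 80 hPa = 8000 Pa, q̄ = 0.0069 kg/kg → 0.0069 × 8000 / 9.8 = 5.63 mm
Layer 810–530 hPa: Δp = 280 hPa = 28000 Pa, q̄ = 0.0029 kg/kg → 0.0029 × 28000 / 9.8 = 8.29 mm
Layer 530–300 hPa: Δp = 230 hPa = 23000 Pa, q̄ = 0.0011 kg/kg → 0.0011 × 23000 / 9.8 = 2.58 mm
PW = 17.86 + 5.63 + 8.29 + 2.58 = 34.36 ≈ 34.4 mm.
Rainfall = ε × PW = 0.28 × 34.4 = 9.6 mm.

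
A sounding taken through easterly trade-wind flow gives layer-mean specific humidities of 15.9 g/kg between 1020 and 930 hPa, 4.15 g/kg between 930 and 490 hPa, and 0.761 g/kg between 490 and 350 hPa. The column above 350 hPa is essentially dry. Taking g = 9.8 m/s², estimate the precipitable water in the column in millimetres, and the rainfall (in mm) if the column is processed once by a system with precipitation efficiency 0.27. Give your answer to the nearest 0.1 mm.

PW ≈ 34.3 mm; rainfall ≈ 9.3 mm

Precipitable water is the column-integrated vapour mass per unit area: PW = (1/g) Σ q̄ Δp, with q in kg/kg and Δp in Pa (1 kg/m² of water = 1 mm).
Layer 1020–930 hPa: Δp = 90 hPa = 9000 Pa, q̄ = 0.0159 kg/kg → 0.0159 × 9000 / 9.8 = 14.60 mm
Layer 930–490 hPa: Δp = 440 hPa = 44000 Pa, q̄ = 0.00415 kg/kg → 0.00415 × 44000 / 9.8 = 18.63 mm
Layer 490–350 hPa: Δp = 140 hPa = 14000 Pa, q̄ = 0.000761 kg/kg → 0.000761 × 14000 / 9.8 = 1.09 mm
PW = 14.60 + 18.63 + 1.09 = 34.32 ≈ 34.3 mm.
Rainfall = ε × PW = 0.27 × 34.3 = 9.3 mm.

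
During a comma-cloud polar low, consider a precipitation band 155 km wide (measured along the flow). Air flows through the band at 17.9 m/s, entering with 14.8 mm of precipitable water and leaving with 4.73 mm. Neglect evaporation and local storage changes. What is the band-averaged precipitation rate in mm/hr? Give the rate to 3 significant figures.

R ≈ 4.19 mm/hr

Column moisture flux per unit crosswind length is F = V × PW.
Inflow: F_in = 17.9 × 14.8 = 264.92 mm·m/s
Outflow: F_out = 17.9 × 4.73 = 84.667 mm·m/s
Steady-state rate R = (F_in − F_out)/L = (264.92 − 84.667) / 155000 m = 1.163e-03 mm/s.
R = 1.163e-03 × 3600 = 4.19 mm/hr.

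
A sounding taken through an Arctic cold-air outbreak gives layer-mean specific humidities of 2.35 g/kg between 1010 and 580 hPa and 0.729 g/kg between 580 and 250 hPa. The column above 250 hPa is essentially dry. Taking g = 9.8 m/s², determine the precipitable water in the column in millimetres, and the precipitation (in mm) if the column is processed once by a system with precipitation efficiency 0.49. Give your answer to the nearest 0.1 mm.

Precipitable water is the column-integrated vapour mass per unit area: PW = (1/g) Σ q̄ Δp, with q in kg/kg and Δp in Pa (1 kg/m² of water = 1 mm).
Layer 1010–580 hPa: Δp = 430 hPa = 43000 Pa, q̄ = 0.00235 kg/kg → 0.00235 × 43000 / 9.8 = 10.31 mm
Layer 580–250 hPa: Δp = 330 hPa = 33000 Pa, q̄ = 0.000729 kg/kg → 0.000729 × 33000 / 9.8 = 2.45 mm
PW = 10.31 + 2.45 = 12.76 ≈ 12.8 mm.
Precipitation = ε × PW = 0.49 × 12.8 = 6.3 mm.

PW ≈ 12.8 mm; precipitation ≈ 6.3 mm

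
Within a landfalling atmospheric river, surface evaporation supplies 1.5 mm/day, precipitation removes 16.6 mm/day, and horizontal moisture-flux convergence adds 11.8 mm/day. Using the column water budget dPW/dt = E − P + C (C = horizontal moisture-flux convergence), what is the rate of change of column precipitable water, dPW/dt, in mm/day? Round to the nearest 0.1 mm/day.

dPW/dt = E − P + C = 1.5 − 16.6 + (11.8) = -3.3 mm/day.

dPW/dt ≈ -3.3 mm/day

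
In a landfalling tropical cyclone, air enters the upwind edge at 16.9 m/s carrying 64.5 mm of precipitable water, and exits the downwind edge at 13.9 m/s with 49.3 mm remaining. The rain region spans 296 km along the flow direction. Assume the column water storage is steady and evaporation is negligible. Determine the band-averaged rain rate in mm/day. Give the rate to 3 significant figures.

Column moisture flux per unit crosswind length is F = V × PW.
Inflow: F_in = 16.9 × 64.5 = 1090.05 mm·m/s
Outflow: F_out = 13.9 × 49.3 = 685.27 mm·m/s
Steady-state rate R = (F_in − F_out)/L = (1090.05 − 685.27) / 296000 m = 1.368e-03 mm/s.
R = 1.368e-03 × 3600 × 24 = 118 mm/day.

R ≈ 118 mm/day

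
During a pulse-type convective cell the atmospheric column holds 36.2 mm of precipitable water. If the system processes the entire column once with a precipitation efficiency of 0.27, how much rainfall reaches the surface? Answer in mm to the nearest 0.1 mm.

rainfall ≈ 9.8 mm

Rainfall = ε × PW = 0.27 × 36.2 = 9.8 mm.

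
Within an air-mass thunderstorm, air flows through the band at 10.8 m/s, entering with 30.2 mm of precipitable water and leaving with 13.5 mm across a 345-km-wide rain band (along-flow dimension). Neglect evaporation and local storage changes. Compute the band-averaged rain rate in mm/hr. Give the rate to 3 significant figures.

R ≈ 1.88 mm/hr

Column moisture flux per unit crosswind length is F = V × PW.
Inflow: F_in = 10.8 × 30.2 = 326.16 mm·m/s
Outflow: F_out = 10.8 × 13.5 = 145.8 mm·m/s
Steady-state rate R = (F_in − F_out)/L = (326.16 − 145.8) / 345000 m = 5.228e-04 mm/s.
R = 5.228e-04 × 3600 = 1.88 mm/hr.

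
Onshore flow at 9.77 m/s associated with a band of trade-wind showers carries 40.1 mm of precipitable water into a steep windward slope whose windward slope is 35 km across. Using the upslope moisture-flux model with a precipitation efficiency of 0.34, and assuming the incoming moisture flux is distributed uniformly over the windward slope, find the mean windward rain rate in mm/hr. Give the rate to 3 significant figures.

Incoming column moisture flux per unit ridge length: F = V × PW = 9.77 × 40.1 = 391.777 mm·m/s.
Spread over the 35 km slope with efficiency ε = 0.34: R = ε·F/W = 0.34 × 391.777 / 35000 m = 3.806e-03 mm/s.
R = 3.806e-03 × 3600 = 13.7 mm/hr.

R ≈ 13.7 mm/hr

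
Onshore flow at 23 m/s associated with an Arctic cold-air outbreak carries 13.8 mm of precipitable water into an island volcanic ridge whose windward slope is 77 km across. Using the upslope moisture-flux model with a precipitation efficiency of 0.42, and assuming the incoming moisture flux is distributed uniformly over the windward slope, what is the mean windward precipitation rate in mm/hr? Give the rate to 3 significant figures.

Incoming column moisture flux per unit ridge length: F = V × PW = 23 × 13.8 = 317.4 mm·m/s.
Spread over the 77 km slope with efficiency ε = 0.42: R = ε·F/W = 0.42 × 317.4 / 77000 m = 1.731e-03 mm/s.
R = 1.731e-03 × 3600 = 6.23 mm/hr.

R ≈ 6.23 mm/hr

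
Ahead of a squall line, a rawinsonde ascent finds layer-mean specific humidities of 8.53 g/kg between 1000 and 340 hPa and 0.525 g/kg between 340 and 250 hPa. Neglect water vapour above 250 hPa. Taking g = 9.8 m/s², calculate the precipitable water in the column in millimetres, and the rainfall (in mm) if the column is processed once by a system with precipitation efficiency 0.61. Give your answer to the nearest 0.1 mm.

PW ≈ 57.9 mm; rainfall ≈ 35.3 mm

Precipitable water is the column-integrated vapour mass per unit area: PW = (1/g) Σ q̄ Δp, with q in kg/kg and Δp in Pa (1 kg/m² of water = 1 mm).
Layer 1000–340 hPa: Δp = 660 hPa = 66000 Pa, q̄ = 0.00853 kg/kg → 0.00853 × 66000 / 9.8 = 57.45 mm
Layer 340–250 hPa: Δp = 90 hPa = 9000 Pa, q̄ = 0.000525 kg/kg → 0.000525 × 9000 / 9.8 = 0.48 mm
PW = 57.45 + 0.48 = 57.93 ≈ 57.9 mm.
Rainfall = ε × PW = 0.61 × 57.9 = 35.3 mm.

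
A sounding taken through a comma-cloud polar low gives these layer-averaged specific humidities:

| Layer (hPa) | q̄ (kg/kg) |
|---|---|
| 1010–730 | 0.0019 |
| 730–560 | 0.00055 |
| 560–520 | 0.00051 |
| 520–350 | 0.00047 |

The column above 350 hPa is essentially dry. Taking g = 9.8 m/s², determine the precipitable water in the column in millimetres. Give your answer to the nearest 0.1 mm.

PW ≈ 7.4 mm

Precipitable water is the column-integrated vapour mass per unit area: PW = (1/g) Σ q̄ Δp, with q in kg/kg and Δp in Pa (1 kg/m² of water = 1 mm).
Layer 1010–730 hPa: Δp = 280 hPa = 28000 Pa, q̄ = 0.0019 kg/kg → 0.0019 × 28000 / 9.8 = 5.43 mm
Layer 730–560 hPa: Δp = 170 hPa = 17000 Pa, q̄ = 0.00055 kg/kg → 0.00055 × 17000 / 9.8 = 0.95 mm
Layer 560–520 hPa: Δp = 40 hPa = 4000 Pa, q̄ = 0.00051 kg/kg → 0.00051 × 4000 / 9.8 = 0.21 mm
Layer 520–350 hPa: Δp = 170 hPa = 17000 Pa, q̄ = 0.00047 kg/kg → 0.00047 × 17000 / 9.8 = 0.82 mm
PW = 5.43 + 0.95 + 0.21 + 0.82 = 7.41 ≈ 7.4 mm.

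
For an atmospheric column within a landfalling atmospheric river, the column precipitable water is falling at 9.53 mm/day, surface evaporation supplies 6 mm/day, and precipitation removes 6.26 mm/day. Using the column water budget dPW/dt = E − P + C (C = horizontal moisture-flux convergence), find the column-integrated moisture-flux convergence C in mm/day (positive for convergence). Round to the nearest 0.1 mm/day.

C ≈ -9.3 mm/day

dPW/dt = -9.53 mm/day.
C = dPW/dt − E + P = (-9.53) − 6 + 6.26 = -9.3 mm/day.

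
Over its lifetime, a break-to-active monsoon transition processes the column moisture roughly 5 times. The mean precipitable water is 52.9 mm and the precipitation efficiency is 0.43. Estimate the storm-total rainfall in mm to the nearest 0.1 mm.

Each cycle deposits ε × PW = 0.43 × 52.9 = 22.747 mm.
Over 5 cycles: 5 × 22.747 = 113.7 mm.

rainfall ≈ 113.7 mm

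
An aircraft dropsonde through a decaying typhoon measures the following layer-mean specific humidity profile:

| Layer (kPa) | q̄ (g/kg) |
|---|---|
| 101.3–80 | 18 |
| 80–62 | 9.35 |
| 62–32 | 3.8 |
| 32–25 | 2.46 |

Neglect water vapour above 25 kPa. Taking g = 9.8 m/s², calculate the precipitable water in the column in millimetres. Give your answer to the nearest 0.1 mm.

PW ≈ 69.7 mm

Precipitable water is the column-integrated vapour mass per unit area: PW = (1/g) Σ q̄ Δp, with q in kg/kg and Δp in Pa (1 kg/m² of water = 1 mm).
Layer 101.3–80 kPa: Δp = 213 hPa = 21300 Pa, q̄ = 0.018 kg/kg → 0.018 × 21300 / 9.8 = 39.12 mm
Layer 80–62 kPa: Δp = 180 hPa = 18000 Pa, q̄ = 0.00935 kg/kg → 0.00935 × 18000 / 9.8 = 17.17 mm
Layer 62–32 kPa: Δp = 300 hPa = 30000 Pa, q̄ = 0.0038 kg/kg → 0.0038 × 30000 / 9.8 = 11.63 mm
Layer 32–25 kPa: Δp = 70 hPa = 7000 Pa, q̄ = 0.00246 kg/kg → 0.00246 × 7000 / 9.8 = 1.76 mm
PW = 39.12 + 17.17 + 11.63 + 1.76 = 69.68 ≈ 69.7 mm.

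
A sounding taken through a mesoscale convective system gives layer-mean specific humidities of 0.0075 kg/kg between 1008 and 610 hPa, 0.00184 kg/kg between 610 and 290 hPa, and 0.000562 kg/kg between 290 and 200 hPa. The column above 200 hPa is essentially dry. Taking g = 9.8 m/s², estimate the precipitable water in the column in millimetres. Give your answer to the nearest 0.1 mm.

Precipitable water is the column-integrated vapour mass per unit area: PW = (1/g) Σ q̄ Δp, with q in kg/kg and Δp in Pa (1 kg/m² of water = 1 mm).
Layer 1008–610 hPa: Δp = 398 hPa = 39800 Pa, q̄ = 0.0075 kg/kg → 0.0075 × 39800 / 9.8 = 30.46 mm
Layer 610–290 hPa: Δp = 320 hPa = 32000 Pa, q̄ = 0.00184 kg/kg → 0.00184 × 32000 / 9.8 = 6.01 mm
Layer 290–200 hPa: Δp = 90 hPa = 9000 Pa, q̄ = 0.000562 kg/kg → 0.000562 × 9000 / 9.8 = 0.52 mm
PW = 30.46 + 6.01 + 0.52 = 36.99 ≈ 37.0 mm.

PW ≈ 37.0 mm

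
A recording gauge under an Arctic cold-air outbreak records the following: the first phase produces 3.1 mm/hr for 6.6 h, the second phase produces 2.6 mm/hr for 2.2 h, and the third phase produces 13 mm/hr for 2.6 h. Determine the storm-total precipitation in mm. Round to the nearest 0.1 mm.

Total = Σ Rᵢ Δtᵢ = 3.1 × 6.6 + 2.6 × 2.2 + 13 × 2.6
      = 20.46 + 5.72 + 33.8 = 60.0 mm.

total ≈ 60.0 mm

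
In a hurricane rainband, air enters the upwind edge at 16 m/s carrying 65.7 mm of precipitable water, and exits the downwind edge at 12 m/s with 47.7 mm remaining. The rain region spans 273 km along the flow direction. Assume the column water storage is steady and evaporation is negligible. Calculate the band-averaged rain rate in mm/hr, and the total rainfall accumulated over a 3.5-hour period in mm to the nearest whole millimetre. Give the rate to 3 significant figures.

R ≈ 6.31 mm/hr; total ≈ 22 mm

Column moisture flux per unit crosswind length is F = V × PW.
Inflow: F_in = 16 × 65.7 = 1051.2 mm·m/s
Outflow: F_out = 12 × 47.7 = 572.4 mm·m/s
Steady-state rate R = (F_in − F_out)/L = (1051.2 − 572.4) / 273000 m = 1.754e-03 mm/s.
R = 1.754e-03 × 3600 = 6.31 mm/hr.
Over 3.5 h: total = 6.31 × 3.5 = 22.085 ≈ 22 mm.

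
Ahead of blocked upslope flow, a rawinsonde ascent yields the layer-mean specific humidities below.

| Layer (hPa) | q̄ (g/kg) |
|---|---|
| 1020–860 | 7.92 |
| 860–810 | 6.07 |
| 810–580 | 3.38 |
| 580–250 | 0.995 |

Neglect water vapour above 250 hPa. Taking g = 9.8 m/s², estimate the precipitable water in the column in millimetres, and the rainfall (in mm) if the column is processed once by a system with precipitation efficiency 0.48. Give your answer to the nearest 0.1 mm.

Precipitable water is the column-integrated vapour mass per unit area: PW = (1/g) Σ q̄ Δp, with q in kg/kg and Δp in Pa (1 kg/m² of water = 1 mm).
Layer 1020–860 hPa: Δp = 160 hPa = 16000 Pa, q̄ = 0.00792 kg/kg → 0.00792 × 16000 / 9.8 = 12.93 mm
Layer 860–810 hPa: Δp = 50 hPa = 5000 Pa, q̄ = 0.00607 kg/kg → 0.00607 × 5000 / 9.8 = 3.10 mm
Layer 810–580 hPa: Δp = 230 hPa = 23000 Pa, q̄ = 0.00338 kg/kg → 0.00338 × 23000 / 9.8 = 7.93 mm
Layer 580–250 hPa: Δp = 330 hPa = 33000 Pa, q̄ = 0.000995 kg/kg → 0.000995 × 33000 / 9.8 = 3.35 mm
PW = 12.93 + 3.10 + 7.93 + 3.35 = 27.31 ≈ 27.3 mm.
Rainfall = ε × PW = 0.48 × 27.3 = 13.1 mm.

PW ≈ 27.3 mm; rainfall ≈ 13.1 mm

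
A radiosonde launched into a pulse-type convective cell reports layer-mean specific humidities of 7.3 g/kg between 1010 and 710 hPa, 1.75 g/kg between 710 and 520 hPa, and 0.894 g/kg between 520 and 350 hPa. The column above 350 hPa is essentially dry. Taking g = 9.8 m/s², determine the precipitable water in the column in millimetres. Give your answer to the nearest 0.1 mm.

PW ≈ 27.3 mm

Precipitable water is the column-integrated vapour mass per unit area: PW = (1/g) Σ q̄ Δp, with q in kg/kg and Δp in Pa (1 kg/m² of water = 1 mm).
Layer 1010–710 hPa: Δp = 300 hPa = 30000 Pa, q̄ = 0.0073 kg/kg → 0.0073 × 30000 / 9.8 = 22.35 mm
Layer 710–520 hPa: Δp = 190 hPa = 19000 Pa, q̄ = 0.00175 kg/kg → 0.00175 × 19000 / 9.8 = 3.39 mm
Layer 520–350 hPa: Δp = 170 hPa = 17000 Pa, q̄ = 0.000894 kg/kg → 0.000894 × 17000 / 9.8 = 1.55 mm
PW = 22.35 + 3.39 + 1.55 = 27.29 ≈ 27.3 mm.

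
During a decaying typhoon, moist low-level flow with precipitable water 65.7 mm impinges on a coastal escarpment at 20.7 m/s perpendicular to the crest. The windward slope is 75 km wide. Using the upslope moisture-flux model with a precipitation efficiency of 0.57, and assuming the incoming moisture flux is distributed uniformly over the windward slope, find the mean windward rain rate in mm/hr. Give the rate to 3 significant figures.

R ≈ 37.2 mm/hr

Incoming column moisture flux per unit ridge length: F = V × PW = 20.7 × 65.7 = 1359.99 mm·m/s.
Spread over the 75 km slope with efficiency ε = 0.57: R = ε·F/W = 0.57 × 1359.99 / 75000 m = 1.034e-02 mm/s.
R = 1.034e-02 × 3600 = 37.2 mm/hr.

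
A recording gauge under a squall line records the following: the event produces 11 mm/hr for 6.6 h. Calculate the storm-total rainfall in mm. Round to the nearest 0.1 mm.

total ≈ 72.6 mm

Total = Σ Rᵢ Δtᵢ = 11 × 6.6
      = 72.6 = 72.6 mm.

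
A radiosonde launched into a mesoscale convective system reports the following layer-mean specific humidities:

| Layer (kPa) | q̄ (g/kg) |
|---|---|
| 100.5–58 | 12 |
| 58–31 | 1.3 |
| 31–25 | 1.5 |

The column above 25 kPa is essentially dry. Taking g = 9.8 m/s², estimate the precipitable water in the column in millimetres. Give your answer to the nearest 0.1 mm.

Precipitable water is the column-integrated vapour mass per unit area: PW = (1/g) Σ q̄ Δp, with q in kg/kg and Δp in Pa (1 kg/m² of water = 1 mm).
Layer 100.5–58 kPa: Δp = 425 hPa = 42500 Pa, q̄ = 0.012 kg/kg → 0.012 × 42500 / 9.8 = 52.04 mm
Layer 58–31 kPa: Δp = 270 hPa = 27000 Pa, q̄ = 0.0013 kg/kg → 0.0013 × 27000 / 9.8 = 3.58 mm
Layer 31–25 kPa: Δp = 60 hPa = 6000 Pa, q̄ = 0.0015 kg/kg → 0.0015 × 6000 / 9.8 = 0.92 mm
PW = 52.04 + 3.58 + 0.92 = 56.54 ≈ 56.5 mm.

PW ≈ 56.5 mm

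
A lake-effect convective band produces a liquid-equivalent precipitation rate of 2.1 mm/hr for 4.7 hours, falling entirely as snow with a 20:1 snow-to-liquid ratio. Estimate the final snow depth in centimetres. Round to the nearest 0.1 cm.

snow depth ≈ 19.7 cm

Liquid-equivalent depth = 2.1 × 4.7 = 9.87 mm.
Snow depth = 9.87 mm × 20 = 197.4 mm = 19.7 cm.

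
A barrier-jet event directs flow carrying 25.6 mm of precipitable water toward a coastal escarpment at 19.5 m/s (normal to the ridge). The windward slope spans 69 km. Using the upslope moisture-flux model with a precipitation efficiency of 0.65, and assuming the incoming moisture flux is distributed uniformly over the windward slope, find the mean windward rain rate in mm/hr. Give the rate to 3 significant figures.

R ≈ 16.9 mm/hr

Incoming column moisture flux per unit ridge length: F = V × PW = 19.5 × 25.6 = 499.2 mm·m/s.
Spread over the 69 km slope with efficiency ε = 0.65: R = ε·F/W = 0.65 × 499.2 / 69000 m = 4.703e-03 mm/s.
R = 4.703e-03 × 3600 = 16.9 mm/hr.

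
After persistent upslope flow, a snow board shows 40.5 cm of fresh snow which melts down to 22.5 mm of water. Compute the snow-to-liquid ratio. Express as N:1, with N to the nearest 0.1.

ratio ≈ 18.0

Ratio = snow depth / SWE = 405 mm / 22.5 mm = 18.0, i.e. 18.0:1.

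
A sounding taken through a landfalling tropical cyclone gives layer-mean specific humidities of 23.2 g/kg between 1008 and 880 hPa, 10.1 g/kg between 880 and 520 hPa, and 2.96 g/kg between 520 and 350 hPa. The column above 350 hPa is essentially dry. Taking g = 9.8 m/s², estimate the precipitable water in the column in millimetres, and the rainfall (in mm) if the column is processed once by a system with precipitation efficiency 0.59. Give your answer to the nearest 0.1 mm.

PW ≈ 72.5 mm; rainfall ≈ 42.8 mm

Precipitable water is the column-integrated vapour mass per unit area: PW = (1/g) Σ q̄ Δp, with q in kg/kg and Δp in Pa (1 kg/m² of water = 1 mm).
Layer 1008–880 hPa: Δp = 128 hPa = 12800 Pa, q̄ = 0.0232 kg/kg → 0.0232 × 12800 / 9.8 = 30.30 mm
Layer 880–520 hPa: Δp = 360 hPa = 36000 Pa, q̄ = 0.0101 kg/kg → 0.0101 × 36000 / 9.8 = 37.10 mm
Layer 520–350 hPa: Δp = 170 hPa = 17000 Pa, q̄ = 0.00296 kg/kg → 0.00296 × 17000 / 9.8 = 5.13 mm
PW = 30.30 + 37.10 + 5.13 = 72.53 ≈ 72.5 mm.
Rainfall = ε × PW = 0.59 × 72.5 = 42.8 mm.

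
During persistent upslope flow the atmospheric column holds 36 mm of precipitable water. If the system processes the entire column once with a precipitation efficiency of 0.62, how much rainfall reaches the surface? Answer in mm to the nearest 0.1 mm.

rainfall ≈ 22.3 mm

Rainfall = ε × PW = 0.62 × 36 = 22.3 mm.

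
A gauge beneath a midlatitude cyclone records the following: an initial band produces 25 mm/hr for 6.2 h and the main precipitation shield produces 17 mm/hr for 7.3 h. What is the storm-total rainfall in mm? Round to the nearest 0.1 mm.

Total = Σ Rᵢ Δtᵢ = 25 × 6.2 + 17 × 7.3
      = 155 + 124.1 = 279.1 mm.

total ≈ 279.1 mm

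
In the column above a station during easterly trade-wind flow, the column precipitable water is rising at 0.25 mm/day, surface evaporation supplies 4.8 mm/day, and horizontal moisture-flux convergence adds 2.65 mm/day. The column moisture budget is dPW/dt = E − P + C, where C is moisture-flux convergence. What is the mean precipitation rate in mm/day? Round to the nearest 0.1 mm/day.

dPW/dt = +0.25 mm/day.
P = E + C − dPW/dt = 4.8 + (2.65) − (+0.25) = 7.2 mm/day.

P ≈ 7.2 mm/day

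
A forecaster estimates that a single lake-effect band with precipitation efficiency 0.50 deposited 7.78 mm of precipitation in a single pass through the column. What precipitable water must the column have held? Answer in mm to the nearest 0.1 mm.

PW ≈ 15.6 mm

PW = precipitation / ε = 7.78 / 0.50 = 15.6 mm.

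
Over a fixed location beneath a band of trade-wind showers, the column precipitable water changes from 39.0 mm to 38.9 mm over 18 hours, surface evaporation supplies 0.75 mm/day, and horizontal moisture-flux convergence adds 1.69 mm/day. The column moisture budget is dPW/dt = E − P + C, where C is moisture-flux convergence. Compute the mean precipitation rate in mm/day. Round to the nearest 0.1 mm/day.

dPW/dt = (38.9 − 39.0) mm / (18/24 day) = -0.133 mm/day.
P = E + C − dPW/dt = 0.75 + (1.69) − (-0.133) = 2.6 mm/day.

P ≈ 2.6 mm/day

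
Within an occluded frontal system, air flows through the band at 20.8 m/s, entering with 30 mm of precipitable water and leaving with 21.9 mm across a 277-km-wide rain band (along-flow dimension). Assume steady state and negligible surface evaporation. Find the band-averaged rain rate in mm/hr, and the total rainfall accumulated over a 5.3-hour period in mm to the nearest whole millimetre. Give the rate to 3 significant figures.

R ≈ 2.19 mm/hr; total ≈ 12 mm

Column moisture flux per unit crosswind length is F = V × PW.
Inflow: F_in = 20.8 × 30 = 624 mm·m/s
Outflow: F_out = 20.8 × 21.9 = 455.52 mm·m/s
Steady-state rate R = (F_in − F_out)/L = (624 − 455.52) / 277000 m = 6.082e-04 mm/s.
R = 6.082e-04 × 3600 = 2.19 mm/hr.
Over 5.3 h: total = 2.19 × 5.3 = 11.607 ≈ 12 mm.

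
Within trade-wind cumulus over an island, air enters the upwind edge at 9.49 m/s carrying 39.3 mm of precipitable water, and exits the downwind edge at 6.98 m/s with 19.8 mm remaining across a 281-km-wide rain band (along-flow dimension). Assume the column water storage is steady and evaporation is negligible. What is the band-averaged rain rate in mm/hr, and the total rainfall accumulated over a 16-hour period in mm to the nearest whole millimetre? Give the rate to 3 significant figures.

Column moisture flux per unit crosswind length is F = V × PW.
Inflow: F_in = 9.49 × 39.3 = 372.957 mm·m/s
Outflow: F_out = 6.98 × 19.8 = 138.204 mm·m/s
Steady-state rate R = (F_in − F_out)/L = (372.957 − 138.204) / 281000 m = 8.354e-04 mm/s.
R = 8.354e-04 × 3600 = 3.01 mm/hr.
Over 16 h: total = 3.01 × 16 = 48.16 ≈ 48 mm.

R ≈ 3.01 mm/hr; total ≈ 48 mm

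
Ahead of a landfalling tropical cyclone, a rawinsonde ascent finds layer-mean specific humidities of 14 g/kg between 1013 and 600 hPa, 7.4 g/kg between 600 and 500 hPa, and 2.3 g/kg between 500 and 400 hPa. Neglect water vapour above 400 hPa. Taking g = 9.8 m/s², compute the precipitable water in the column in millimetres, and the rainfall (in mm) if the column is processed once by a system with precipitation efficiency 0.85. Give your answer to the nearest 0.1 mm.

Precipitable water is the column-integrated vapour mass per unit area: PW = (1/g) Σ q̄ Δp, with q in kg/kg and Δp in Pa (1 kg/m² of water = 1 mm).
Layer 1013–600 hPa: Δp = 413 hPa = 41300 Pa, q̄ = 0.014 kg/kg → 0.014 × 41300 / 9.8 = 59.00 mm
Layer 600–500 hPa: Δp = 100 hPa = 10000 Pa, q̄ = 0.0074 kg/kg → 0.0074 × 10000 / 9.8 = 7.55 mm
Layer 500–400 hPa: Δp = 100 hPa = 10000 Pa, q̄ = 0.0023 kg/kg → 0.0023 × 10000 / 9.8 = 2.35 mm
PW = 59.00 + 7.55 + 2.35 = 68.90 ≈ 68.9 mm.
Rainfall = ε × PW = 0.85 × 68.9 = 58.6 mm.

PW ≈ 68.9 mm; rainfall ≈ 58.6 mm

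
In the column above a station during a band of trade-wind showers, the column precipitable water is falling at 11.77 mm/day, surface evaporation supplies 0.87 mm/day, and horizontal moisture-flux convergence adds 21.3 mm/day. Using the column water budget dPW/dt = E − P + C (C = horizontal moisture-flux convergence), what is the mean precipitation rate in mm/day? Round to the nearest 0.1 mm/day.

P ≈ 33.9 mm/day

dPW/dt = -11.77 mm/day.
P = E + C − dPW/dt = 0.87 + (21.3) − (-11.77) = 33.9 mm/day.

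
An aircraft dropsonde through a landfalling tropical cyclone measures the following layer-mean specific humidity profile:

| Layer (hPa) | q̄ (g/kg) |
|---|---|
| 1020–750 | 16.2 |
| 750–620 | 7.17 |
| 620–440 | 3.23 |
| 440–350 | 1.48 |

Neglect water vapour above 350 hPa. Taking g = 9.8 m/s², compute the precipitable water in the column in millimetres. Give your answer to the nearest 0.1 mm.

PW ≈ 61.4 mm

Precipitable water is the column-integrated vapour mass per unit area: PW = (1/g) Σ q̄ Δp, with q in kg/kg and Δp in Pa (1 kg/m² of water = 1 mm).
Layer 1020–750 hPa: Δp = 270 hPa = 27000 Pa, q̄ = 0.0162 kg/kg → 0.0162 × 27000 / 9.8 = 44.63 mm
Layer 750–620 hPa: Δp = 130 hPa = 13000 Pa, q̄ = 0.00717 kg/kg → 0.00717 × 13000 / 9.8 = 9.51 mm
Layer 620–440 hPa: Δp = 180 hPa = 18000 Pa, q̄ = 0.00323 kg/kg → 0.00323 × 18000 / 9.8 = 5.93 mm
Layer 440–350 hPa: Δp = 90 hPa = 9000 Pa, q̄ = 0.00148 kg/kg → 0.00148 × 9000 / 9.8 = 1.36 mm
PW = 44.63 + 9.51 + 5.93 + 1.36 = 61.43 ≈ 61.4 mm.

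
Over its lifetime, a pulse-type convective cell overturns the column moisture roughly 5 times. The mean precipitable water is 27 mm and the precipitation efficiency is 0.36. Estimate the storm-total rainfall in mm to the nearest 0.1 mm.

Each cycle deposits ε × PW = 0.36 × 27 = 9.72 mm.
Over 5 cycles: 5 × 9.72 = 48.6 mm.

rainfall ≈ 48.6 mm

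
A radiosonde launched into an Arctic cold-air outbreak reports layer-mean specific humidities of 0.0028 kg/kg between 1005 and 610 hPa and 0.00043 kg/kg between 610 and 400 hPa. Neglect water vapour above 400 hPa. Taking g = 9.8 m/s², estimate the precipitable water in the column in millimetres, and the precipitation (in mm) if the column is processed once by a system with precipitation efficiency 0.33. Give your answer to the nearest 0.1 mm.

PW ≈ 12.2 mm; precipitation ≈ 4.0 mm

Precipitable water is the column-integrated vapour mass per unit area: PW = (1/g) Σ q̄ Δp, with q in kg/kg and Δp in Pa (1 kg/m² of water = 1 mm).
Layer 1005–610 hPa: Δp = 395 hPa = 39500 Pa, q̄ = 0.0028 kg/kg → 0.0028 × 39500 / 9.8 = 11.29 mm
Layer 610–400 hPa: Δp = 210 hPa = 21000 Pa, q̄ = 0.00043 kg/kg → 0.00043 × 21000 / 9.8 = 0.92 mm
PW = 11.29 + 0.92 = 12.21 ≈ 12.2 mm.
Precipitation = ε × PW = 0.33 × 12.2 = 4.0 mm.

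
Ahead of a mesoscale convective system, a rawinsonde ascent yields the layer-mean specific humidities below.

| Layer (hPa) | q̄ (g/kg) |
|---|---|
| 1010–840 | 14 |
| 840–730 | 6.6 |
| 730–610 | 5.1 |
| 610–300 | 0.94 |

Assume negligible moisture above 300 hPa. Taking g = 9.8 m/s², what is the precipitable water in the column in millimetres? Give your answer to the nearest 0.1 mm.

Precipitable water is the column-integrated vapour mass per unit area: PW = (1/g) Σ q̄ Δp, with q in kg/kg and Δp in Pa (1 kg/m² of water = 1 mm).
Layer 1010–840 hPa: Δp = 170 hPa = 17000 Pa, q̄ = 0.014 kg/kg → 0.014 × 17000 / 9.8 = 24.29 mm
Layer 840–730 hPa: Δp = 110 hPa = 11000 Pa, q̄ = 0.0066 kg/kg → 0.0066 × 11000 / 9.8 = 7.41 mm
Layer 730–610 hPa: Δp = 120 hPa = 12000 Pa, q̄ = 0.0051 kg/kg → 0.0051 × 12000 / 9.8 = 6.24 mm
Layer 610–300 hPa: Δp = 310 hPa = 31000 Pa, q̄ = 0.00094 kg/kg → 0.00094 × 31000 / 9.8 = 2.97 mm
PW = 24.29 + 7.41 + 6.24 + 2.97 = 40.91 ≈ 40.9 mm.

PW ≈ 40.9 mm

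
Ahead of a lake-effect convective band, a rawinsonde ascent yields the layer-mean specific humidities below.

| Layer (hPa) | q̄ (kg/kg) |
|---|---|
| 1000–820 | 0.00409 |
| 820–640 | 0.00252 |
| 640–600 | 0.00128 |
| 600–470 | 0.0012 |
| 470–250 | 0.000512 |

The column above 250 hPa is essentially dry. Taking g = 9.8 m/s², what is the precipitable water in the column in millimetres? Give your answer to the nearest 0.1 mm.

PW ≈ 15.4 mm

Precipitable water is the column-integrated vapour mass per unit area: PW = (1/g) Σ q̄ Δp, with q in kg/kg and Δp in Pa (1 kg/m² of water = 1 mm).
Layer 1000–820 hPa: Δp = 180 hPa = 18000 Pa, q̄ = 0.00409 kg/kg → 0.00409 × 18000 / 9.8 = 7.51 mm
Layer 820–640 hPa: Δp = 180 hPa = 18000 Pa, q̄ = 0.00252 kg/kg → 0.00252 × 18000 / 9.8 = 4.63 mm
Layer 640–600 hPa: Δp = 40 hPa = 4000 Pa, q̄ = 0.00128 kg/kg → 0.00128 × 4000 / 9.8 = 0.52 mm
Layer 600–470 hPa: Δp = 130 hPa = 13000 Pa, q̄ = 0.0012 kg/kg → 0.0012 × 13000 / 9.8 = 1.59 mm
Layer 470–250 hPa: Δp = 220 hPa = 22000 Pa, q̄ = 0.000512 kg/kg → 0.000512 × 22000 / 9.8 = 1.15 mm
PW = 7.51 + 4.63 + 0.52 + 1.59 + 1.15 = 15.40 ≈ 15.4 mm.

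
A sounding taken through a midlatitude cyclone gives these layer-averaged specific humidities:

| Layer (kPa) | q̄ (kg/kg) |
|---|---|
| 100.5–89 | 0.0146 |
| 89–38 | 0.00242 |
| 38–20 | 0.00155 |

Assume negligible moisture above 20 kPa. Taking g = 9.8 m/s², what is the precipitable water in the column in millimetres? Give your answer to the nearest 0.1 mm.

PW ≈ 32.6 mm

Precipitable water is the column-integrated vapour mass per unit area: PW = (1/g) Σ q̄ Δp, with q in kg/kg and Δp in Pa (1 kg/m² of water = 1 mm).
Layer 100.5–89 kPa: Δp = 115 hPa = 11500 Pa, q̄ = 0.0146 kg/kg → 0.0146 × 11500 / 9.8 = 17.13 mm
Layer 89–38 kPa: Δp = 510 hPa = 51000 Pa, q̄ = 0.00242 kg/kg → 0.00242 × 51000 / 9.8 = 12.59 mm
Layer 38–20 kPa: Δp = 180 hPa = 18000 Pa, q̄ = 0.00155 kg/kg → 0.00155 × 18000 / 9.8 = 2.85 mm
PW = 17.13 + 12.59 + 2.85 = 32.57 ≈ 32.6 mm.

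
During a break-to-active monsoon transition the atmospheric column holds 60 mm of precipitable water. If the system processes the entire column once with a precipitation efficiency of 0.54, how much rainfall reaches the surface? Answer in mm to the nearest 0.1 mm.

rainfall ≈ 32.4 mm

Rainfall = ε × PW = 0.54 × 60 = 32.4 mm.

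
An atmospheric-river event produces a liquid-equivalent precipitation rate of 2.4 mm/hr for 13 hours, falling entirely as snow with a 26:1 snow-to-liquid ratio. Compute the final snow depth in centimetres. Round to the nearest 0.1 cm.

snow depth ≈ 81.1 cm

Liquid-equivalent depth = 2.4 × 13 = 31.2 mm.
Snow depth = 31.2 mm × 26 = 811.2 mm = 81.1 cm.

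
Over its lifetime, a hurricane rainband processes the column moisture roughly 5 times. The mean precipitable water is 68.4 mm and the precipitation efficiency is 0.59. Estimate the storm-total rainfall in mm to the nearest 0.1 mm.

Each cycle deposits ε × PW = 0.59 × 68.4 = 40.356 mm.
Over 5 cycles: 5 × 40.356 = 201.8 mm.

rainfall ≈ 201.8 mm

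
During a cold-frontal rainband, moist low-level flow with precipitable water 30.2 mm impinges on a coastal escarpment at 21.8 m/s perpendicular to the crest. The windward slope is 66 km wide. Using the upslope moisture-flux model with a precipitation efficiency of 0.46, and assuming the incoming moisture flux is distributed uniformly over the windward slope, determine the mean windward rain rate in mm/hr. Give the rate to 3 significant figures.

Incoming column moisture flux per unit ridge length: F = V × PW = 21.8 × 30.2 = 658.36 mm·m/s.
Spread over the 66 km slope with efficiency ε = 0.46: R = ε·F/W = 0.46 × 658.36 / 66000 m = 4.589e-03 mm/s.
R = 4.589e-03 × 3600 = 16.5 mm/hr.

R ≈ 16.5 mm/hr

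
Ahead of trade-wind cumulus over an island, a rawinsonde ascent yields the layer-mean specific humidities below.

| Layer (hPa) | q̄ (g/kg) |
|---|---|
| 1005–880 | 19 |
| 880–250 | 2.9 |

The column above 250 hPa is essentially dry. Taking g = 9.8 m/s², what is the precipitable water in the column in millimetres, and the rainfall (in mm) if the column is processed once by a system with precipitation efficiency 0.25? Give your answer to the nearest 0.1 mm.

Precipitable water is the column-integrated vapour mass per unit area: PW = (1/g) Σ q̄ Δp, with q in kg/kg and Δp in Pa (1 kg/m² of water = 1 mm).
Layer 1005–880 hPa: Δp = 125 hPa = 12500 Pa, q̄ = 0.019 kg/kg → 0.019 × 12500 / 9.8 = 24.23 mm
Layer 880–250 hPa: Δp = 630 hPa = 63000 Pa, q̄ = 0.0029 kg/kg → 0.0029 × 63000 / 9.8 = 18.64 mm
PW = 24.23 + 18.64 = 42.87 ≈ 42.9 mm.
Rainfall = ε × PW = 0.25 × 42.9 = 10.7 mm.

PW ≈ 42.9 mm; rainfall ≈ 10.7 mm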